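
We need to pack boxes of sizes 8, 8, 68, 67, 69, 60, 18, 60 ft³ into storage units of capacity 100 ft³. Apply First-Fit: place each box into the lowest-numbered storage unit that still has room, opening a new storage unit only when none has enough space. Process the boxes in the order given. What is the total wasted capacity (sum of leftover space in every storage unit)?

142

Put 8 ft³ in storage unit 1; 92 ft³ remain.
Put 8 ft³ in storage unit 1; 84 ft³ remain.
Put 68 ft³ in storage unit 1; 16 ft³ remain.
Put 67 ft³ in storage unit 2; 33 ft³ remain.
Put 69 ft³ in storage unit 3; 31 ft³ remain.
Put 60 ft³ in storage unit 4; 40 ft³ remain.
Put 18 ft³ in storage unit 2; 15 ft³ remain.
Put 60 ft³ in storage unit 5; 40 ft³ remain.
5 storage units × 100 ft³ = 500 ft³; used 358 ft³; unused 142 ft³.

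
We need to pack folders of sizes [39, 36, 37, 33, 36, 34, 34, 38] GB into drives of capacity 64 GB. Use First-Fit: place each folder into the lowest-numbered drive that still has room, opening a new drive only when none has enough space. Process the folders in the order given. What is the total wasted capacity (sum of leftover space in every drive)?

225

39 GB → drive 1 (remaining 25 GB)
36 GB → drive 2 (remaining 28 GB)
37 GB → drive 3 (remaining 27 GB)
33 GB → drive 4 (remaining 31 GB)
36 GB → drive 5 (remaining 28 GB)
34 GB → drive 6 (remaining 30 GB)
34 GB → drive 7 (remaining 30 GB)
38 GB → drive 8 (remaining 26 GB)
8 drives × 64 GB = 512 GB; used 287 GB; unused 225 GB.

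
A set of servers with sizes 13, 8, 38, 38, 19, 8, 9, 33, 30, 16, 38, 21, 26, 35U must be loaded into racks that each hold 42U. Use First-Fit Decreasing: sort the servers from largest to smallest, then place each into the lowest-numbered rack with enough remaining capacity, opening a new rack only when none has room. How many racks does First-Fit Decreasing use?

Sorted descending: 38, 38, 38, 35, 33, 30, 26, 21, 19, 16, 13, 9, 8, 8.
Put 38U in rack 1; 4U remain.
Put 38U in rack 2; 4U remain.
Put 38U in rack 3; 4U remain.
Put 35U in rack 4; 7U remain.
Put 33U in rack 5; 9U remain.
Put 30U in rack 6; 12U remain.
Put 26U in rack 7; 16U remain.
Put 21U in rack 8; 21U remain.
Put 19U in rack 8; 2U remain.
Put 16U in rack 7; 0U remain.
Put 13U in rack 9; 29U remain.
Put 9U in rack 5; 0U remain.
Put 8U in rack 6; 4U remain.
Put 8U in rack 9; 21U remain.
Final racks: [38] [38] [38] [35] [33,9] [30,8] [26,16] [21,19] [13,8].

9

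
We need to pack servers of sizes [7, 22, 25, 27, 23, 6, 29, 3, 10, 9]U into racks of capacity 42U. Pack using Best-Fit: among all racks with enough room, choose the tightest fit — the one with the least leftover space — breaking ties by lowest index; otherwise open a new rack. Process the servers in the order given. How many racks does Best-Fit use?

5

7U → rack 1 (remaining 35U)
22U → rack 1 (remaining 13U)
25U → rack 2 (remaining 17U)
27U → rack 3 (remaining 15U)
23U → rack 4 (remaining 19U)
6U → rack 1 (remaining 7U)
29U → rack 5 (remaining 13U)
3U → rack 1 (remaining 4U)
10U → rack 5 (remaining 3U)
9U → rack 3 (remaining 6U)
Final racks: [7,22,6,3] [25] [27,9] [23] [29,10].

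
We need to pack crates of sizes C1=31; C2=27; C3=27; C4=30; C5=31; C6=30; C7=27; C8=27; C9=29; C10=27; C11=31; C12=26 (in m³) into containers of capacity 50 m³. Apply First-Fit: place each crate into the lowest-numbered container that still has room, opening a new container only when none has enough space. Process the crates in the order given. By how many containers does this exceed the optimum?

0

First-Fit: [31] [27] [27] [30] [31] [30] [27] [27] [29] [27] [31] [26] → 12 containers.
12 crates exceed 25 m³ (half the capacity), and no two of those can share a container, so at least 12 containers are needed.
So 12 is already optimal.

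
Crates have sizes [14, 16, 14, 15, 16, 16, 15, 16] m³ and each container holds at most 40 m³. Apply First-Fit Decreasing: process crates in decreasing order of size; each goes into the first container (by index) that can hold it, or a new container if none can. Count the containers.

4

Sorted descending: 16, 16, 16, 16, 15, 15, 14, 14.
container 1: place 16 m³, 24 m³ left
container 1: place 16 m³, 8 m³ left
container 2: place 16 m³, 24 m³ left
container 2: place 16 m³, 8 m³ left
container 3: place 15 m³, 25 m³ left
container 3: place 15 m³, 10 m³ left
container 4: place 14 m³, 26 m³ left
container 4: place 14 m³, 12 m³ left
Final containers: [16,16] [16,16] [15,15] [14,14].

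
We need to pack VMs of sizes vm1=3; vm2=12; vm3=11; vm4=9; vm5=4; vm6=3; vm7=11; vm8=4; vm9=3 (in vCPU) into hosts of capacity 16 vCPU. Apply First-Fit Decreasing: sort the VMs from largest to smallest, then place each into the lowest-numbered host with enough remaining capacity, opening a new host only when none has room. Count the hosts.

Sorted descending: 12, 11, 11, 9, 4, 4, 3, 3, 3.
Put 12 vCPU in host 1; 4 vCPU remain.
Put 11 vCPU in host 2; 5 vCPU remain.
Put 11 vCPU in host 3; 5 vCPU remain.
Put 9 vCPU in host 4; 7 vCPU remain.
Put 4 vCPU in host 1; 0 vCPU remain.
Put 4 vCPU in host 2; 1 vCPU remain.
Put 3 vCPU in host 3; 2 vCPU remain.
Put 3 vCPU in host 4; 4 vCPU remain.
Put 3 vCPU in host 4; 1 vCPU remain.

4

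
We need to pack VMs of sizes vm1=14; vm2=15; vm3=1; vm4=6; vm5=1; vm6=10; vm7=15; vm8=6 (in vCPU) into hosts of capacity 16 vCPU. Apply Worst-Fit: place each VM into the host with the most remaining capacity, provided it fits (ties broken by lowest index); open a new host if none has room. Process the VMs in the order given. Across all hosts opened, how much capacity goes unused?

12

Put vm1 (14 vCPU) in host 1; 2 vCPU remain.
Put vm2 (15 vCPU) in host 2; 1 vCPU remain.
Put vm3 (1 vCPU) in host 1; 1 vCPU remain.
Put vm4 (6 vCPU) in host 3; 10 vCPU remain.
Put vm5 (1 vCPU) in host 3; 9 vCPU remain.
Put vm6 (10 vCPU) in host 4; 6 vCPU remain.
Put vm7 (15 vCPU) in host 5; 1 vCPU remain.
Put vm8 (6 vCPU) in host 3; 3 vCPU remain.
5 hosts × 16 vCPU = 80 vCPU; used 68 vCPU; unused 12 vCPU.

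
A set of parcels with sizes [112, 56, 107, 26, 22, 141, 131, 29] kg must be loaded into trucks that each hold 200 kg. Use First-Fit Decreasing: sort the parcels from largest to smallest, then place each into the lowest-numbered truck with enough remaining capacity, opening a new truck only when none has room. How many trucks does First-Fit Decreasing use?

Sorted descending: 141, 131, 112, 107, 56, 29, 26, 22.
truck 1: place 141 kg, 59 kg left
truck 2: place 131 kg, 69 kg left
truck 3: place 112 kg, 88 kg left
truck 4: place 107 kg, 93 kg left
truck 1: place 56 kg, 3 kg left
truck 2: place 29 kg, 40 kg left
truck 2: place 26 kg, 14 kg left
truck 3: place 22 kg, 66 kg left
Final trucks: [141,56] [131,29,26] [112,22] [107].

4 trucks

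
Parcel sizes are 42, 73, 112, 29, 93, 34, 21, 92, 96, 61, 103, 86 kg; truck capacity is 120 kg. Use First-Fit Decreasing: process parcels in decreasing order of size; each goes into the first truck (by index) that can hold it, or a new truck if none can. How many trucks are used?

Sorted descending: 112, 103, 96, 93, 92, 86, 73, 61, 42, 34, 29, 21.
truck 1: place 112 kg, 8 kg left
truck 2: place 103 kg, 17 kg left
truck 3: place 96 kg, 24 kg left
truck 4: place 93 kg, 27 kg left
truck 5: place 92 kg, 28 kg left
truck 6: place 86 kg, 34 kg left
truck 7: place 73 kg, 47 kg left
truck 8: place 61 kg, 59 kg left
truck 7: place 42 kg, 5 kg left
truck 6: place 34 kg, 0 kg left
truck 8: place 29 kg, 30 kg left
truck 3: place 21 kg, 3 kg left

8 trucks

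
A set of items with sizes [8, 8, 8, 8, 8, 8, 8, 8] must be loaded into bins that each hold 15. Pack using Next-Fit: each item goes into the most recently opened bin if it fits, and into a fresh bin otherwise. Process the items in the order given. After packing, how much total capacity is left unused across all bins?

bin 1: place 8, 7 left
bin 2: place 8, 7 left
bin 3: place 8, 7 left
bin 4: place 8, 7 left
bin 5: place 8, 7 left
bin 6: place 8, 7 left
bin 7: place 8, 7 left
bin 8: place 8, 7 left
8 bins × 15 = 120; used 64; unused 56.

56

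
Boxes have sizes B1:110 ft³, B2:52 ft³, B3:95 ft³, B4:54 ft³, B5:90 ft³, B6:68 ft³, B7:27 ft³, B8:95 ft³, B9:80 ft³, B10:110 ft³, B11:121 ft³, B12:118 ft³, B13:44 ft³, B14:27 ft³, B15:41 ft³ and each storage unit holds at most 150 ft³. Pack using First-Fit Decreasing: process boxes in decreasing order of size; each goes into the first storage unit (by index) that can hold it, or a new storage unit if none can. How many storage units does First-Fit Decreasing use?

9

Sorted descending: 121, 118, 110, 110, 95, 95, 90, 80, 68, 54, 52, 44, 41, 27, 27.
storage unit 1: place 121 ft³, 29 ft³ left
storage unit 2: place 118 ft³, 32 ft³ left
storage unit 3: place 110 ft³, 40 ft³ left
storage unit 4: place 110 ft³, 40 ft³ left
storage unit 5: place 95 ft³, 55 ft³ left
storage unit 6: place 95 ft³, 55 ft³ left
storage unit 7: place 90 ft³, 60 ft³ left
storage unit 8: place 80 ft³, 70 ft³ left
storage unit 8: place 68 ft³, 2 ft³ left
storage unit 5: place 54 ft³, 1 ft³ left
storage unit 6: place 52 ft³, 3 ft³ left
storage unit 7: place 44 ft³, 16 ft³ left
storage unit 9: place 41 ft³, 109 ft³ left
storage unit 1: place 27 ft³, 2 ft³ left
storage unit 2: place 27 ft³, 5 ft³ left
Final storage units: [121,27] [118,27] [110] [110] [95,54] [95,52] [90,44] [80,68] [41].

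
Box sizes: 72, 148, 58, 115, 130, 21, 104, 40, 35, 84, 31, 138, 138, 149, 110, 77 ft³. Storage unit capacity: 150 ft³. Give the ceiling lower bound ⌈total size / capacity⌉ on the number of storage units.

10 storage units

Total size = 72 + 148 + 58 + 115 + 130 + 21 + 104 + 40 + 35 + 84 + 31 + 138 + 138 + 149 + 110 + 77 = 1450 ft³.
⌈1450 / 150⌉ = 10.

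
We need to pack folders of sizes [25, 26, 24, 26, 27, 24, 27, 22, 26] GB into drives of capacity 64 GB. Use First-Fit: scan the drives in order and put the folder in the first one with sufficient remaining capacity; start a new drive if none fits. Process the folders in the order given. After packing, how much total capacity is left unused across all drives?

drive 1: place 25 GB, 39 GB left
drive 1: place 26 GB, 13 GB left
drive 2: place 24 GB, 40 GB left
drive 2: place 26 GB, 14 GB left
drive 3: place 27 GB, 37 GB left
drive 3: place 24 GB, 13 GB left
drive 4: place 27 GB, 37 GB left
drive 4: place 22 GB, 15 GB left
drive 5: place 26 GB, 38 GB left
5 drives × 64 GB = 320 GB; used 227 GB; unused 93 GB.

93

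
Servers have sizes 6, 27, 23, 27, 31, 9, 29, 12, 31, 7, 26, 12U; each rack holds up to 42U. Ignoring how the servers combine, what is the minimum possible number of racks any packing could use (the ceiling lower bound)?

6

Total size = 6 + 27 + 23 + 27 + 31 + 9 + 29 + 12 + 31 + 7 + 26 + 12 = 240U.
⌈240 / 42⌉ = 6.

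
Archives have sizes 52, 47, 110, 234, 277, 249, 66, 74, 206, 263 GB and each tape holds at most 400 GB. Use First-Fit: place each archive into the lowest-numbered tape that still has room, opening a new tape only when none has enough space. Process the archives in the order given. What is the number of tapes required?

52 GB → tape 1 (remaining 348 GB)
47 GB → tape 1 (remaining 301 GB)
110 GB → tape 1 (remaining 191 GB)
234 GB → tape 2 (remaining 166 GB)
277 GB → tape 3 (remaining 123 GB)
249 GB → tape 4 (remaining 151 GB)
66 GB → tape 1 (remaining 125 GB)
74 GB → tape 1 (remaining 51 GB)
206 GB → tape 5 (remaining 194 GB)
263 GB → tape 6 (remaining 137 GB)

6 tapes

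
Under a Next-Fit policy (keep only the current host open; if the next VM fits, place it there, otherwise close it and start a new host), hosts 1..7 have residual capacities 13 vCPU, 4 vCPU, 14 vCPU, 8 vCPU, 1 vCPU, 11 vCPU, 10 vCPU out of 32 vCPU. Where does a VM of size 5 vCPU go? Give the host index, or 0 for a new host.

Next-Fit only looks at host 7, which has 10 vCPU free.
5 vCPU fits there.

7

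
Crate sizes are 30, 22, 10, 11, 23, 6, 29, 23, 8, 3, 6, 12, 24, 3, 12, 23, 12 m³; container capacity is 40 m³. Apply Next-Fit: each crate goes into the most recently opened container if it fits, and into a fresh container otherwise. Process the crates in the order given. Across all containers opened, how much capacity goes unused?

30 m³ → container 1 (remaining 10 m³)
22 m³ → container 2 (remaining 18 m³)
10 m³ → container 2 (remaining 8 m³)
11 m³ → container 3 (remaining 29 m³)
23 m³ → container 3 (remaining 6 m³)
6 m³ → container 3 (remaining 0 m³)
29 m³ → container 4 (remaining 11 m³)
23 m³ → container 5 (remaining 17 m³)
8 m³ → container 5 (remaining 9 m³)
3 m³ → container 5 (remaining 6 m³)
6 m³ → container 5 (remaining 0 m³)
12 m³ → container 6 (remaining 28 m³)
24 m³ → container 6 (remaining 4 m³)
3 m³ → container 6 (remaining 1 m³)
12 m³ → container 7 (remaining 28 m³)
23 m³ → container 7 (remaining 5 m³)
12 m³ → container 8 (remaining 28 m³)
8 containers × 40 m³ = 320 m³; used 257 m³; unused 63 m³.

63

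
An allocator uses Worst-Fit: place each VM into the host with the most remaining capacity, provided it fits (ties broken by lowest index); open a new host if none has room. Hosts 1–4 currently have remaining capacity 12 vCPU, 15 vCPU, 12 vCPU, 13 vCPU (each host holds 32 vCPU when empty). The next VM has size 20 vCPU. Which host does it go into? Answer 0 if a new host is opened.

No host has ≥ 20 vCPU free, so a new host is opened.

0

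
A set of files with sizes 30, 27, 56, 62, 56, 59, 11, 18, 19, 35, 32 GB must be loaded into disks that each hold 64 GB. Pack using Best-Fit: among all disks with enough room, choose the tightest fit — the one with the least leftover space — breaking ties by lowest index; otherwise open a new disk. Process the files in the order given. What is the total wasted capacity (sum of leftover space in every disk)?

107

30 GB → disk 1 (remaining 34 GB)
27 GB → disk 1 (remaining 7 GB)
56 GB → disk 2 (remaining 8 GB)
62 GB → disk 3 (remaining 2 GB)
56 GB → disk 4 (remaining 8 GB)
59 GB → disk 5 (remaining 5 GB)
11 GB → disk 6 (remaining 53 GB)
18 GB → disk 6 (remaining 35 GB)
19 GB → disk 6 (remaining 16 GB)
35 GB → disk 7 (remaining 29 GB)
32 GB → disk 8 (remaining 32 GB)
8 disks × 64 GB = 512 GB; used 405 GB; unused 107 GB.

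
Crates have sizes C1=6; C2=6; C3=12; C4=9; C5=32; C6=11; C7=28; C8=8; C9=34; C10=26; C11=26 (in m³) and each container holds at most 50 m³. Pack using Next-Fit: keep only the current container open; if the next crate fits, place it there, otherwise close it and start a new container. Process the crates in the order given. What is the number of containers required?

6 containers

C1 (6 m³) → container 1 (remaining 44 m³)
C2 (6 m³) → container 1 (remaining 38 m³)
C3 (12 m³) → container 1 (remaining 26 m³)
C4 (9 m³) → container 1 (remaining 17 m³)
C5 (32 m³) → container 2 (remaining 18 m³)
C6 (11 m³) → container 2 (remaining 7 m³)
C7 (28 m³) → container 3 (remaining 22 m³)
C8 (8 m³) → container 3 (remaining 14 m³)
C9 (34 m³) → container 4 (remaining 16 m³)
C10 (26 m³) → container 5 (remaining 24 m³)
C11 (26 m³) → container 6 (remaining 24 m³)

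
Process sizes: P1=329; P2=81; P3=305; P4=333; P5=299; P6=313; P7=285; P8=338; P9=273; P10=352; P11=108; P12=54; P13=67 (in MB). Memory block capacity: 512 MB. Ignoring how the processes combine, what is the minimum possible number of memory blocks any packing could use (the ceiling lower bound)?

Total size = 329 + 81 + 305 + 333 + 299 + 313 + 285 + 338 + 273 + 352 + 108 + 54 + 67 = 3137 MB.
⌈3137 / 512⌉ = 7.

7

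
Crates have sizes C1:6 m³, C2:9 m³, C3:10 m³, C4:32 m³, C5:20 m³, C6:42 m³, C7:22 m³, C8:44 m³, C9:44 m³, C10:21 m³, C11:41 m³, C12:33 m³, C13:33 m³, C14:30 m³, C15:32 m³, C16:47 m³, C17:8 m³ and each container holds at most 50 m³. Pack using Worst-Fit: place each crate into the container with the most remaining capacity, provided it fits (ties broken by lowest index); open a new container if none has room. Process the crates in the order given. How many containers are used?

12 containers

Put C1 (6 m³) in container 1; 44 m³ remain.
Put C2 (9 m³) in container 1; 35 m³ remain.
Put C3 (10 m³) in container 1; 25 m³ remain.
Put C4 (32 m³) in container 2; 18 m³ remain.
Put C5 (20 m³) in container 1; 5 m³ remain.
Put C6 (42 m³) in container 3; 8 m³ remain.
Put C7 (22 m³) in container 4; 28 m³ remain.
Put C8 (44 m³) in container 5; 6 m³ remain.
Put C9 (44 m³) in container 6; 6 m³ remain.
Put C10 (21 m³) in container 4; 7 m³ remain.
Put C11 (41 m³) in container 7; 9 m³ remain.
Put C12 (33 m³) in container 8; 17 m³ remain.
Put C13 (33 m³) in container 9; 17 m³ remain.
Put C14 (30 m³) in container 10; 20 m³ remain.
Put C15 (32 m³) in container 11; 18 m³ remain.
Put C16 (47 m³) in container 12; 3 m³ remain.
Put C17 (8 m³) in container 10; 12 m³ remain.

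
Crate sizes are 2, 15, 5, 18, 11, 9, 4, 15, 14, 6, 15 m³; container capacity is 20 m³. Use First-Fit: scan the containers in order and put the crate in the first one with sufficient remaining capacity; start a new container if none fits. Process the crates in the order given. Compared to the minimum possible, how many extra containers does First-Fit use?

First-Fit: [2,15] [5,11,4] [18] [9,6] [15] [14] [15] → 7 containers.
Total size 114 m³; any packing needs at least ⌈114/20⌉ = 6 containers.
An optimal packing achieves that bound: [18,2] [15,5] [15,4] [15] [14,6] [11,9] → 6 containers.
Excess: 7 − 6 = 1.

1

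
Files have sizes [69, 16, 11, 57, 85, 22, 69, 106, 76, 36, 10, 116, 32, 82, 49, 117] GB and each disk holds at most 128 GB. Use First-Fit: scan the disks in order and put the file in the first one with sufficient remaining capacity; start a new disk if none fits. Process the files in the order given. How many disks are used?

9 disks

Put 69 GB in disk 1; 59 GB remain.
Put 16 GB in disk 1; 43 GB remain.
Put 11 GB in disk 1; 32 GB remain.
Put 57 GB in disk 2; 71 GB remain.
Put 85 GB in disk 3; 43 GB remain.
Put 22 GB in disk 1; 10 GB remain.
Put 69 GB in disk 2; 2 GB remain.
Put 106 GB in disk 4; 22 GB remain.
Put 76 GB in disk 5; 52 GB remain.
Put 36 GB in disk 3; 7 GB remain.
Put 10 GB in disk 1; 0 GB remain.
Put 116 GB in disk 6; 12 GB remain.
Put 32 GB in disk 5; 20 GB remain.
Put 82 GB in disk 7; 46 GB remain.
Put 49 GB in disk 8; 79 GB remain.
Put 117 GB in disk 9; 11 GB remain.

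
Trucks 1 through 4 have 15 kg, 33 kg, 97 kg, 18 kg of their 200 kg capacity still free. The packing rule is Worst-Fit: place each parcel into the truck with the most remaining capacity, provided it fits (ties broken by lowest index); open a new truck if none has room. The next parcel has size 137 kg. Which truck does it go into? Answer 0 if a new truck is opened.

0

No truck has ≥ 137 kg free, so a new truck is opened.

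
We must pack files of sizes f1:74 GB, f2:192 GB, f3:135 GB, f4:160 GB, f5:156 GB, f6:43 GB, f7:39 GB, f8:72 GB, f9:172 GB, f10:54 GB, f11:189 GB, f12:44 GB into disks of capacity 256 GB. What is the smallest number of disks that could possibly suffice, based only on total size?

6 disks

Total size = 74 + 192 + 135 + 160 + 156 + 43 + 39 + 72 + 172 + 54 + 189 + 44 = 1330 GB.
⌈1330 / 256⌉ = 6.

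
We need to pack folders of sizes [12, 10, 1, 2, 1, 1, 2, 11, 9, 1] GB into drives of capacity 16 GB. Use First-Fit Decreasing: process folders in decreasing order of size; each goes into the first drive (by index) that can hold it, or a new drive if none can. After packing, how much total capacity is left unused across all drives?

Sorted descending: 12, 11, 10, 9, 2, 2, 1, 1, 1, 1.
Put 12 GB in drive 1; 4 GB remain.
Put 11 GB in drive 2; 5 GB remain.
Put 10 GB in drive 3; 6 GB remain.
Put 9 GB in drive 4; 7 GB remain.
Put 2 GB in drive 1; 2 GB remain.
Put 2 GB in drive 1; 0 GB remain.
Put 1 GB in drive 2; 4 GB remain.
Put 1 GB in drive 2; 3 GB remain.
Put 1 GB in drive 2; 2 GB remain.
Put 1 GB in drive 2; 1 GB remain.
4 drives × 16 GB = 64 GB; used 50 GB; unused 14 GB.

14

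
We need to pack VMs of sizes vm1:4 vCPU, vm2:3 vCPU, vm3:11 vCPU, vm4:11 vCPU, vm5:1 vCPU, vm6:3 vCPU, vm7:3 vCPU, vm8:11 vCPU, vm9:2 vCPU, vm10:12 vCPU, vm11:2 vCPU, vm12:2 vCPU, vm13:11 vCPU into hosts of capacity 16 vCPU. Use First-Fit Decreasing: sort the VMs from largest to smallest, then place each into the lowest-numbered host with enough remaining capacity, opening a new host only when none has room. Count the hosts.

Sorted descending: 12, 11, 11, 11, 11, 4, 3, 3, 3, 2, 2, 2, 1.
12 vCPU → host 1 (remaining 4 vCPU)
11 vCPU → host 2 (remaining 5 vCPU)
11 vCPU → host 3 (remaining 5 vCPU)
11 vCPU → host 4 (remaining 5 vCPU)
11 vCPU → host 5 (remaining 5 vCPU)
4 vCPU → host 1 (remaining 0 vCPU)
3 vCPU → host 2 (remaining 2 vCPU)
3 vCPU → host 3 (remaining 2 vCPU)
3 vCPU → host 4 (remaining 2 vCPU)
2 vCPU → host 2 (remaining 0 vCPU)
2 vCPU → host 3 (remaining 0 vCPU)
2 vCPU → host 4 (remaining 0 vCPU)
1 vCPU → host 5 (remaining 4 vCPU)

5 hosts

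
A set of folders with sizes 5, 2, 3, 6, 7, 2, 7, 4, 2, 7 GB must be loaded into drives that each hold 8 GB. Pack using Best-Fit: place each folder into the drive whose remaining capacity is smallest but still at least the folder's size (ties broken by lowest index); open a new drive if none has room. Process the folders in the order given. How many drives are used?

Put 5 GB in drive 1; 3 GB remain.
Put 2 GB in drive 1; 1 GB remain.
Put 3 GB in drive 2; 5 GB remain.
Put 6 GB in drive 3; 2 GB remain.
Put 7 GB in drive 4; 1 GB remain.
Put 2 GB in drive 3; 0 GB remain.
Put 7 GB in drive 5; 1 GB remain.
Put 4 GB in drive 2; 1 GB remain.
Put 2 GB in drive 6; 6 GB remain.
Put 7 GB in drive 7; 1 GB remain.
Final drives: [5,2] [3,4] [6,2] [7] [7] [2] [7].

7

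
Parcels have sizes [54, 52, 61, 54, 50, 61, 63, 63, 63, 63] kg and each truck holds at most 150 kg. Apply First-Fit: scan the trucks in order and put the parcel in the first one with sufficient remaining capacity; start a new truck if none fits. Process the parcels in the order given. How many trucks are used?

5

Put 54 kg in truck 1; 96 kg remain.
Put 52 kg in truck 1; 44 kg remain.
Put 61 kg in truck 2; 89 kg remain.
Put 54 kg in truck 2; 35 kg remain.
Put 50 kg in truck 3; 100 kg remain.
Put 61 kg in truck 3; 39 kg remain.
Put 63 kg in truck 4; 87 kg remain.
Put 63 kg in truck 4; 24 kg remain.
Put 63 kg in truck 5; 87 kg remain.
Put 63 kg in truck 5; 24 kg remain.
Final trucks: [54,52] [61,54] [50,61] [63,63] [63,63].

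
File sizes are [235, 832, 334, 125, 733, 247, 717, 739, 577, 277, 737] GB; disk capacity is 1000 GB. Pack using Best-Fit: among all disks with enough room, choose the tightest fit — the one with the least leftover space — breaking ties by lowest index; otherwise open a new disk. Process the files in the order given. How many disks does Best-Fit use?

7 disks

disk 1: place 235 GB, 765 GB left
disk 2: place 832 GB, 168 GB left
disk 1: place 334 GB, 431 GB left
disk 2: place 125 GB, 43 GB left
disk 3: place 733 GB, 267 GB left
disk 3: place 247 GB, 20 GB left
disk 4: place 717 GB, 283 GB left
disk 5: place 739 GB, 261 GB left
disk 6: place 577 GB, 423 GB left
disk 4: place 277 GB, 6 GB left
disk 7: place 737 GB, 263 GB left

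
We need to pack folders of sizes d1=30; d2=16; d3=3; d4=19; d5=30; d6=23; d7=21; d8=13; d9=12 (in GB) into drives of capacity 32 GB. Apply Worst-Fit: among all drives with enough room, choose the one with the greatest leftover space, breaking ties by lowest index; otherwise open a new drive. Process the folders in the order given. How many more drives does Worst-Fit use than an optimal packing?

0

Worst-Fit: [30] [16,3,13] [19,12] [30] [23] [21] → 6 drives.
Total size 167 GB; any packing needs at least ⌈167/32⌉ = 6 drives.
So 6 is already optimal.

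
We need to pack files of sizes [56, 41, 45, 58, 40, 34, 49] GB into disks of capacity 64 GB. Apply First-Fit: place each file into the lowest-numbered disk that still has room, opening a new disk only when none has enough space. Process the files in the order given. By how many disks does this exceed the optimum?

First-Fit: [56] [41] [45] [58] [40] [34] [49] → 7 disks.
7 files exceed 32 GB (half the capacity), and no two of those can share a disk, so at least 7 disks are needed.
So 7 is already optimal.

0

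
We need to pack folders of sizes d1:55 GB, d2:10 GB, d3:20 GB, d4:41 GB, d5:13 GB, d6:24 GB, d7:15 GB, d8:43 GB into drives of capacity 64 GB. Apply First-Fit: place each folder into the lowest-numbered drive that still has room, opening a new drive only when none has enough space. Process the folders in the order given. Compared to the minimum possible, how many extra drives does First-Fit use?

1

First-Fit: [55] [10,20,13,15] [41] [24] [43] → 5 drives.
Total size 221 GB; any packing needs at least ⌈221/64⌉ = 4 drives.
An optimal packing achieves that bound: [55] [43,20] [41,15] [24,13,10] → 4 drives.
Excess: 5 − 4 = 1.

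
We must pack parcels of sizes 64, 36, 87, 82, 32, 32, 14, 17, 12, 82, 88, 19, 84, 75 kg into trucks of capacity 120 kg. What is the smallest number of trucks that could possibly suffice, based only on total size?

Total size = 64 + 36 + 87 + 82 + 32 + 32 + 14 + 17 + 12 + 82 + 88 + 19 + 84 + 75 = 724 kg.
⌈724 / 120⌉ = 7.

7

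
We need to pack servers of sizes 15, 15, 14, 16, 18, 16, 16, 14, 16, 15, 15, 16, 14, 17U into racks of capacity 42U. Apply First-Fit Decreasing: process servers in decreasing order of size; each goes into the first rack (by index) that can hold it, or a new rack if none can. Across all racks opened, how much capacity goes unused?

Sorted descending: 18, 17, 16, 16, 16, 16, 16, 15, 15, 15, 15, 14, 14, 14.
rack 1: place 18U, 24U left
rack 1: place 17U, 7U left
rack 2: place 16U, 26U left
rack 2: place 16U, 10U left
rack 3: place 16U, 26U left
rack 3: place 16U, 10U left
rack 4: place 16U, 26U left
rack 4: place 15U, 11U left
rack 5: place 15U, 27U left
rack 5: place 15U, 12U left
rack 6: place 15U, 27U left
rack 6: place 14U, 13U left
rack 7: place 14U, 28U left
rack 7: place 14U, 14U left
7 racks × 42U = 294U; used 217U; unused 77U.

77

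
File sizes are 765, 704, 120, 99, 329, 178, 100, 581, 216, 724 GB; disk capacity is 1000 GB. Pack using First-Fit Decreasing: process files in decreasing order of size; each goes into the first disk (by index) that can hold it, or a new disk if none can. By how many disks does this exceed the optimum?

First-Fit Decreasing: [765,216] [724,178] [704,120,100] [581,329] [99] → 5 disks.
Total size 3816 GB; any packing needs at least ⌈3816/1000⌉ = 4 disks.
An optimal packing achieves that bound: [765,216] [724,120,100] [704,178,99] [581,329] → 4 disks.
Excess: 5 − 4 = 1.

1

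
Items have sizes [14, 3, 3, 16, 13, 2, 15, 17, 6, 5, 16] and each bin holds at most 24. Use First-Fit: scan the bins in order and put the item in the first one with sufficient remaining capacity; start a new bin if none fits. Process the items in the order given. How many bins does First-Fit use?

14 → bin 1 (remaining 10)
3 → bin 1 (remaining 7)
3 → bin 1 (remaining 4)
16 → bin 2 (remaining 8)
13 → bin 3 (remaining 11)
2 → bin 1 (remaining 2)
15 → bin 4 (remaining 9)
17 → bin 5 (remaining 7)
6 → bin 2 (remaining 2)
5 → bin 3 (remaining 6)
16 → bin 6 (remaining 8)

6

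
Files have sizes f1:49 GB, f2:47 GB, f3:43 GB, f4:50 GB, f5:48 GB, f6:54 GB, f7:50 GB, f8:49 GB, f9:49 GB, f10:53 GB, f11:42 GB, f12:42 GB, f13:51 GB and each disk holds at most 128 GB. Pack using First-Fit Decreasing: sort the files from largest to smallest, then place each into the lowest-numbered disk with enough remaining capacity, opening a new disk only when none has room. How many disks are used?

6

Sorted descending: 54, 53, 51, 50, 50, 49, 49, 49, 48, 47, 43, 42, 42.
disk 1: place 54 GB, 74 GB left
disk 1: place 53 GB, 21 GB left
disk 2: place 51 GB, 77 GB left
disk 2: place 50 GB, 27 GB left
disk 3: place 50 GB, 78 GB left
disk 3: place 49 GB, 29 GB left
disk 4: place 49 GB, 79 GB left
disk 4: place 49 GB, 30 GB left
disk 5: place 48 GB, 80 GB left
disk 5: place 47 GB, 33 GB left
disk 6: place 43 GB, 85 GB left
disk 6: place 42 GB, 43 GB left
disk 6: place 42 GB, 1 GB left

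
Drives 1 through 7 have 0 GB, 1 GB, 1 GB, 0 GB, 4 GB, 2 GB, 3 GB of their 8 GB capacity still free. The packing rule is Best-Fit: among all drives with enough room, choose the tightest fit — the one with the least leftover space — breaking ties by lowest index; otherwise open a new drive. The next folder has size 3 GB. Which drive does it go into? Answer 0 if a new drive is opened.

Drives with room: drive 5 (4 GB), drive 7 (3 GB).
Tightest fit is drive 7 with 3 GB free.

7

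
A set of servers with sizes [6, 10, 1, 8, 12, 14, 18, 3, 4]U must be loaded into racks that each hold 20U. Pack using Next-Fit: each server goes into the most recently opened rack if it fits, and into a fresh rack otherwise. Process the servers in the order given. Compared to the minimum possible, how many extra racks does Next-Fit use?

Next-Fit: [6,10,1] [8,12] [14] [18] [3,4] → 5 racks.
Total size 76U; any packing needs at least ⌈76/20⌉ = 4 racks.
An optimal packing achieves that bound: [18,1] [14,6] [12,8] [10,4,3] → 4 racks.
Excess: 5 − 4 = 1.

1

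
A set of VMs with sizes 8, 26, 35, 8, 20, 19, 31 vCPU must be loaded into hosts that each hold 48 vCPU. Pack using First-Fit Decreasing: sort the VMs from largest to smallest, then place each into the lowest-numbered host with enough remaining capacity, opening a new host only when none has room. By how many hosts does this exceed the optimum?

0

First-Fit Decreasing: [35,8] [31,8] [26,20] [19] → 4 hosts.
Total size 147 vCPU; any packing needs at least ⌈147/48⌉ = 4 hosts.
So 4 is already optimal.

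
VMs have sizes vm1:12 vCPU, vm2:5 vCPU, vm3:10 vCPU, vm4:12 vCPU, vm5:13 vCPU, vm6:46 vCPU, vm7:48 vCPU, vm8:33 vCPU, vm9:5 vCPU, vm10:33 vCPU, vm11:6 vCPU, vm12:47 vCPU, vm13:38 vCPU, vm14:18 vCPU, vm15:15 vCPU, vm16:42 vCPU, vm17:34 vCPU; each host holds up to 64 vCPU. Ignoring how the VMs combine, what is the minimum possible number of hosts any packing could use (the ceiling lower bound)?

7

Total size = 12 + 5 + 10 + 12 + 13 + 46 + 48 + 33 + 5 + 33 + 6 + 47 + 38 + 18 + 15 + 42 + 34 = 417 vCPU.
⌈417 / 64⌉ = 7.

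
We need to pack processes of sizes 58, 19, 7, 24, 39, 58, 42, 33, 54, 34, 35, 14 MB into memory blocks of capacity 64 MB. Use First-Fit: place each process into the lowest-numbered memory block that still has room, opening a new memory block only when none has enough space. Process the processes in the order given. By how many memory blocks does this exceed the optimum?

First-Fit: [58] [19,7,24,14] [39] [58] [42] [33] [54] [34] [35] → 9 memory blocks.
8 processes exceed 32 MB (half the capacity), and no two of those can share a memory block, so at least 8 memory blocks are needed.
An optimal packing achieves that bound: [58] [58] [54,7] [42,19] [39,24] [35,14] [34] [33] → 8 memory blocks.
Excess: 9 − 8 = 1.

1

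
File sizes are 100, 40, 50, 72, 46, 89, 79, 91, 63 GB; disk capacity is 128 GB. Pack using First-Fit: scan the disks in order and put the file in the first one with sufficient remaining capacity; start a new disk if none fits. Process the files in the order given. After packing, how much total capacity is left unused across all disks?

disk 1: place 100 GB, 28 GB left
disk 2: place 40 GB, 88 GB left
disk 2: place 50 GB, 38 GB left
disk 3: place 72 GB, 56 GB left
disk 3: place 46 GB, 10 GB left
disk 4: place 89 GB, 39 GB left
disk 5: place 79 GB, 49 GB left
disk 6: place 91 GB, 37 GB left
disk 7: place 63 GB, 65 GB left
7 disks × 128 GB = 896 GB; used 630 GB; unused 266 GB.

266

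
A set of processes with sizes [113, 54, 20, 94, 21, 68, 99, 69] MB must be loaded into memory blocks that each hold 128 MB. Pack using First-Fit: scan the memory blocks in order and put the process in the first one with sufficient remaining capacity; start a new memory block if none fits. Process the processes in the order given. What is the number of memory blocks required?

6

113 MB → memory block 1 (remaining 15 MB)
54 MB → memory block 2 (remaining 74 MB)
20 MB → memory block 2 (remaining 54 MB)
94 MB → memory block 3 (remaining 34 MB)
21 MB → memory block 2 (remaining 33 MB)
68 MB → memory block 4 (remaining 60 MB)
99 MB → memory block 5 (remaining 29 MB)
69 MB → memory block 6 (remaining 59 MB)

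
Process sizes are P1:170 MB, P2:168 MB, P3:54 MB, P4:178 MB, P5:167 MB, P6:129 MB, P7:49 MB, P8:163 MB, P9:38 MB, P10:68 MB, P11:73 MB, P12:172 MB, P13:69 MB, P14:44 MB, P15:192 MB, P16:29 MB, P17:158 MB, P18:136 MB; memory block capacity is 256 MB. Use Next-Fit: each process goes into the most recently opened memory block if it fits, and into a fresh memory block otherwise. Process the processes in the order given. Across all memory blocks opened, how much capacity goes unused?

memory block 1: place P1 (170 MB), 86 MB left
memory block 2: place P2 (168 MB), 88 MB left
memory block 2: place P3 (54 MB), 34 MB left
memory block 3: place P4 (178 MB), 78 MB left
memory block 4: place P5 (167 MB), 89 MB left
memory block 5: place P6 (129 MB), 127 MB left
memory block 5: place P7 (49 MB), 78 MB left
memory block 6: place P8 (163 MB), 93 MB left
memory block 6: place P9 (38 MB), 55 MB left
memory block 7: place P10 (68 MB), 188 MB left
memory block 7: place P11 (73 MB), 115 MB left
memory block 8: place P12 (172 MB), 84 MB left
memory block 8: place P13 (69 MB), 15 MB left
memory block 9: place P14 (44 MB), 212 MB left
memory block 9: place P15 (192 MB), 20 MB left
memory block 10: place P16 (29 MB), 227 MB left
memory block 10: place P17 (158 MB), 69 MB left
memory block 11: place P18 (136 MB), 120 MB left
11 memory blocks × 256 MB = 2816 MB; used 2057 MB; unused 759 MB.

759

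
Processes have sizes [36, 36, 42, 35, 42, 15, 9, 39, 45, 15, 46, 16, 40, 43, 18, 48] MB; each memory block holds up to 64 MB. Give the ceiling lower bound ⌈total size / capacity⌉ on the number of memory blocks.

Total size = 36 + 36 + 42 + 35 + 42 + 15 + 9 + 39 + 45 + 15 + 46 + 16 + 40 + 43 + 18 + 48 = 525 MB.
⌈525 / 64⌉ = 9.

9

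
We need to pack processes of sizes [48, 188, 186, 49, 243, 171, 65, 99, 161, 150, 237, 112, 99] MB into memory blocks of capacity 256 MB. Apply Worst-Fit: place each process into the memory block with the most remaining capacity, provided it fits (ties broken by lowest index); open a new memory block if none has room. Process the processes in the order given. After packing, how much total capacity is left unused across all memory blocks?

memory block 1: place 48 MB, 208 MB left
memory block 1: place 188 MB, 20 MB left
memory block 2: place 186 MB, 70 MB left
memory block 2: place 49 MB, 21 MB left
memory block 3: place 243 MB, 13 MB left
memory block 4: place 171 MB, 85 MB left
memory block 4: place 65 MB, 20 MB left
memory block 5: place 99 MB, 157 MB left
memory block 6: place 161 MB, 95 MB left
memory block 5: place 150 MB, 7 MB left
memory block 7: place 237 MB, 19 MB left
memory block 8: place 112 MB, 144 MB left
memory block 8: place 99 MB, 45 MB left
8 memory blocks × 256 MB = 2048 MB; used 1808 MB; unused 240 MB.

240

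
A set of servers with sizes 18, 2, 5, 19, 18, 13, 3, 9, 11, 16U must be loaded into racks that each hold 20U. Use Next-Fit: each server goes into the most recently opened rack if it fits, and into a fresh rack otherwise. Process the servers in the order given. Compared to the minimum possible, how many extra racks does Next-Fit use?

1

Next-Fit: [18,2] [5] [19] [18] [13,3] [9,11] [16] → 7 racks.
Total size 114U; any packing needs at least ⌈114/20⌉ = 6 racks.
An optimal packing achieves that bound: [19] [18,2] [18] [16,3] [13,5] [11,9] → 6 racks.
Excess: 7 − 6 = 1.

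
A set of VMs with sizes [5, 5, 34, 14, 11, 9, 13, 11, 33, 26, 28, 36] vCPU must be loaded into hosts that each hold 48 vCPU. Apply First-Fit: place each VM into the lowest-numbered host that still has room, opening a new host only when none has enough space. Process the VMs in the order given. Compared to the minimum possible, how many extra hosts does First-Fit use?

First-Fit: [5,5,34] [14,11,9,13] [11,33] [26] [28] [36] → 6 hosts.
Total size 225 vCPU; any packing needs at least ⌈225/48⌉ = 5 hosts.
An optimal packing achieves that bound: [36,11] [34,14] [33,13] [28,11,9] [26,5,5] → 5 hosts.
Excess: 6 − 5 = 1.

1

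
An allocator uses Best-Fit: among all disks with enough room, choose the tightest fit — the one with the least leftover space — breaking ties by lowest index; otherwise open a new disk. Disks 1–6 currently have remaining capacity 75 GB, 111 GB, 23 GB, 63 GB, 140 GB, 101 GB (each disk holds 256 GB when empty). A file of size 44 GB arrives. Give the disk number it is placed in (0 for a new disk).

Disks with room: disk 1 (75 GB), disk 2 (111 GB), disk 4 (63 GB), disk 5 (140 GB), disk 6 (101 GB).
Tightest fit is disk 4 with 63 GB free.

4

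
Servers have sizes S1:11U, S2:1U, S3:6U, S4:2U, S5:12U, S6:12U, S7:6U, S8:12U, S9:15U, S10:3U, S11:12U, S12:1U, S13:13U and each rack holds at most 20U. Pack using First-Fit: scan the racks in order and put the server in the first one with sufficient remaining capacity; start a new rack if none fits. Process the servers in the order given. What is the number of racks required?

S1 (11U) → rack 1 (remaining 9U)
S2 (1U) → rack 1 (remaining 8U)
S3 (6U) → rack 1 (remaining 2U)
S4 (2U) → rack 1 (remaining 0U)
S5 (12U) → rack 2 (remaining 8U)
S6 (12U) → rack 3 (remaining 8U)
S7 (6U) → rack 2 (remaining 2U)
S8 (12U) → rack 4 (remaining 8U)
S9 (15U) → rack 5 (remaining 5U)
S10 (3U) → rack 3 (remaining 5U)
S11 (12U) → rack 6 (remaining 8U)
S12 (1U) → rack 2 (remaining 1U)
S13 (13U) → rack 7 (remaining 7U)

7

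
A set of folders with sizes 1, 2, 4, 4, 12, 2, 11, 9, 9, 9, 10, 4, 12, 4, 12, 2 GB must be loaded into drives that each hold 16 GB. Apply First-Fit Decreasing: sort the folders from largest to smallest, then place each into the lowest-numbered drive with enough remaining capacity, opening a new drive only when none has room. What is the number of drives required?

Sorted descending: 12, 12, 12, 11, 10, 9, 9, 9, 4, 4, 4, 4, 2, 2, 2, 1.
Put 12 GB in drive 1; 4 GB remain.
Put 12 GB in drive 2; 4 GB remain.
Put 12 GB in drive 3; 4 GB remain.
Put 11 GB in drive 4; 5 GB remain.
Put 10 GB in drive 5; 6 GB remain.
Put 9 GB in drive 6; 7 GB remain.
Put 9 GB in drive 7; 7 GB remain.
Put 9 GB in drive 8; 7 GB remain.
Put 4 GB in drive 1; 0 GB remain.
Put 4 GB in drive 2; 0 GB remain.
Put 4 GB in drive 3; 0 GB remain.
Put 4 GB in drive 4; 1 GB remain.
Put 2 GB in drive 5; 4 GB remain.
Put 2 GB in drive 5; 2 GB remain.
Put 2 GB in drive 5; 0 GB remain.
Put 1 GB in drive 4; 0 GB remain.
Final drives: [12,4] [12,4] [12,4] [11,4,1] [10,2,2,2] [9] [9] [9].

8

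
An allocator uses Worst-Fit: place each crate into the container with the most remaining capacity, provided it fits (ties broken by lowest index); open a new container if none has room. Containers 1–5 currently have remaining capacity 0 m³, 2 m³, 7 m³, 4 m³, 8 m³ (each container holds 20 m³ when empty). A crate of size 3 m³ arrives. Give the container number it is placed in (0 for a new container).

5

Containers with room: container 3 (7 m³), container 4 (4 m³), container 5 (8 m³).
Most room is container 5 with 8 m³ free.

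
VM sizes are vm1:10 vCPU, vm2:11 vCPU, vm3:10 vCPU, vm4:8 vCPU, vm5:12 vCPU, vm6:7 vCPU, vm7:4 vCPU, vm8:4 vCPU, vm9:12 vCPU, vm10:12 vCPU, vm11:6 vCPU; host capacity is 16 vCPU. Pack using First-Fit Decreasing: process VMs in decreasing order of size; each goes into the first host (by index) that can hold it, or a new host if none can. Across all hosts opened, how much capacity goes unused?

16

Sorted descending: 12, 12, 12, 11, 10, 10, 8, 7, 6, 4, 4.
host 1: place 12 vCPU, 4 vCPU left
host 2: place 12 vCPU, 4 vCPU left
host 3: place 12 vCPU, 4 vCPU left
host 4: place 11 vCPU, 5 vCPU left
host 5: place 10 vCPU, 6 vCPU left
host 6: place 10 vCPU, 6 vCPU left
host 7: place 8 vCPU, 8 vCPU left
host 7: place 7 vCPU, 1 vCPU left
host 5: place 6 vCPU, 0 vCPU left
host 1: place 4 vCPU, 0 vCPU left
host 2: place 4 vCPU, 0 vCPU left
7 hosts × 16 vCPU = 112 vCPU; used 96 vCPU; unused 16 vCPU.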